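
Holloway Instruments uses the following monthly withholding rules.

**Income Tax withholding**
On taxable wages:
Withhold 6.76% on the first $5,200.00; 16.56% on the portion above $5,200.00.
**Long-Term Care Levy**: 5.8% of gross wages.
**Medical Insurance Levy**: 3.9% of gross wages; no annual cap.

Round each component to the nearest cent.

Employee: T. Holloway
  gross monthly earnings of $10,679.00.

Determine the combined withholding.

$2,294.70

Income Tax: taxable = $10,679.00
  $351.52 + 16.56% × ($10,679.00 − $5,200.00) = $351.52 + 16.56% × $5,479.00 = $1,258.84
Long-Term Care Levy: 5.8% × $10,679.00 = $619.38
Medical Insurance Levy: 3.9% × $10,679.00 = $416.48
Total: $1,258.84 + $619.38 + $416.48 = $2,294.70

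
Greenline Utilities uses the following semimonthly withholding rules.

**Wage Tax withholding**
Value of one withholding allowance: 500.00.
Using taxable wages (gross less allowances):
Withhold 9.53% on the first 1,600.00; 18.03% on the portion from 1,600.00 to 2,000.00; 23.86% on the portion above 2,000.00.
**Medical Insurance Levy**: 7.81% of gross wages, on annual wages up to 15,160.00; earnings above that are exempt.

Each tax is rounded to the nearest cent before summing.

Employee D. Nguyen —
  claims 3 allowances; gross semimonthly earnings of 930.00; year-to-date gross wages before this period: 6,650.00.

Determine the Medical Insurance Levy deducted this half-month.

72.63

Medical Insurance Levy: 7.81% × 930.00 = 72.63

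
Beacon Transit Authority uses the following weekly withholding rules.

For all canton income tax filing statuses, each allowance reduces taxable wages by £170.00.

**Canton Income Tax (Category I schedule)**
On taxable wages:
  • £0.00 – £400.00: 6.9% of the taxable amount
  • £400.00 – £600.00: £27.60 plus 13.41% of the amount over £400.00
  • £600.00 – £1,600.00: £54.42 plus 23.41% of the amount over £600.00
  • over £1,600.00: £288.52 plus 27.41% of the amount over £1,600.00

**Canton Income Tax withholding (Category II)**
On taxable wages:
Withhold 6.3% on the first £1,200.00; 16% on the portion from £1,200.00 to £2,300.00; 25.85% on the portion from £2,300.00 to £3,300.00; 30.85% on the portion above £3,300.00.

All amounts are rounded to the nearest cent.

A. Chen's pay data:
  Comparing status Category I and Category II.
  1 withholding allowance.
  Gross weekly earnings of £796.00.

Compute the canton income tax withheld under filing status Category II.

Canton Income Tax (Category II): taxable = £796.00 − 1×£170.00 = £626.00
  6.3% × £626.00 = £39.44

£39.44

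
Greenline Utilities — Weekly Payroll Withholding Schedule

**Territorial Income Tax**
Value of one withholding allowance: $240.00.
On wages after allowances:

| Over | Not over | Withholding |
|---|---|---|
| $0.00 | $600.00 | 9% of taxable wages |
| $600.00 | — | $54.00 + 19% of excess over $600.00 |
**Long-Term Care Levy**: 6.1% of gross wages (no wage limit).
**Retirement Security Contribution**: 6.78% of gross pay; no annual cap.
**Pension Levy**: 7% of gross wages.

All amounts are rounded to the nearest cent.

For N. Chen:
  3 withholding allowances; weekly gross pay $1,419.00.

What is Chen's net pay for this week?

$1,064.09

Territorial Income Tax: taxable = $1,419.00 − 3×$240.00 = $699.00
  $54.00 + 19% × ($699.00 − $600.00) = $54.00 + 19% × $99.00 = $72.81
Long-Term Care Levy: 6.1% × $1,419.00 = $86.56
Retirement Security Contribution: 6.78% × $1,419.00 = $96.21
Pension Levy: 7% × $1,419.00 = $99.33
Total withheld: $72.81 + $86.56 + $96.21 + $99.33 = $354.91
Net pay: $1,419.00 − $354.91 = $1,064.09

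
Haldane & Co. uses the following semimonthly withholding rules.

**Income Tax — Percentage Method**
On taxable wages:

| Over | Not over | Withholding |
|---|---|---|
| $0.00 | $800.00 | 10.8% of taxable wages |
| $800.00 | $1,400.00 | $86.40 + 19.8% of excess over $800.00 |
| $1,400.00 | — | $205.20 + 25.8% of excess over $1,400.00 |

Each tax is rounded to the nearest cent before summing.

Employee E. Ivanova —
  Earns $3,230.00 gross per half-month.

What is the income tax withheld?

$677.34

Income Tax: taxable = $3,230.00
  $205.20 + 25.8% × ($3,230.00 − $1,400.00) = $205.20 + 25.8% × $1,830.00 = $677.34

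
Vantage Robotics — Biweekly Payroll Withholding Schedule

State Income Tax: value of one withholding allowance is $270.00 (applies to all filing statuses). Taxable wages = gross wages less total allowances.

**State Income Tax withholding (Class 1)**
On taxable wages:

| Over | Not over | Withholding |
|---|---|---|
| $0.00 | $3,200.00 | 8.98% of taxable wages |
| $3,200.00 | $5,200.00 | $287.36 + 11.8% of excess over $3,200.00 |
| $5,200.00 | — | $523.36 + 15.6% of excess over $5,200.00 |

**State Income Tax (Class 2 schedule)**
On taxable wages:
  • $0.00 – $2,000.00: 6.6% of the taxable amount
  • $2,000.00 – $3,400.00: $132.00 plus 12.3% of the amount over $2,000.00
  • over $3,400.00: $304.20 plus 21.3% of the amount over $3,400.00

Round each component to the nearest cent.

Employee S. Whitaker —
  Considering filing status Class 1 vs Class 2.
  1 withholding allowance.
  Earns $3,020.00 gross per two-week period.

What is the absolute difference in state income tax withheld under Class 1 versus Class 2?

$22.70

State Income Tax (Class 1): taxable = $3,020.00 − 1×$270.00 = $2,750.00
  8.98% × $2,750.00 = $246.95
State Income Tax (Class 2): taxable = $3,020.00 − 1×$270.00 = $2,750.00
  $132.00 + 12.3% × ($2,750.00 − $2,000.00) = $132.00 + 12.3% × $750.00 = $224.25
Difference: |$246.95 − $224.25| = $22.70 (higher under Class 1)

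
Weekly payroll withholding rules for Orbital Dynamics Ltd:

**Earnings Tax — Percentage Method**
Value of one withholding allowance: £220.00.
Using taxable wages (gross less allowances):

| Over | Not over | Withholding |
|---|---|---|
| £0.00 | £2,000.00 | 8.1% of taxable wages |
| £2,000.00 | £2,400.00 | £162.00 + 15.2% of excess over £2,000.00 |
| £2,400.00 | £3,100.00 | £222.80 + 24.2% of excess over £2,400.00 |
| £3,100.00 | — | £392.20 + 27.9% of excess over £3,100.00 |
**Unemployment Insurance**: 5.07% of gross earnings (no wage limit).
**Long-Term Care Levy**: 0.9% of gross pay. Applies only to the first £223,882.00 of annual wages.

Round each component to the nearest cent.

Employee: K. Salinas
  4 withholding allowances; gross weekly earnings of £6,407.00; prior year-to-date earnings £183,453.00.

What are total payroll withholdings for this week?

Earnings Tax: taxable = £6,407.00 − 4×£220.00 = £5,527.00
  £392.20 + 27.9% × (£5,527.00 − £3,100.00) = £392.20 + 27.9% × £2,427.00 = £1,069.33
Unemployment Insurance: 5.07% × £6,407.00 = £324.83
Long-Term Care Levy: 0.9% × £6,407.00 = £57.66
Total: £1,069.33 + £324.83 + £57.66 = £1,451.82

£1,451.82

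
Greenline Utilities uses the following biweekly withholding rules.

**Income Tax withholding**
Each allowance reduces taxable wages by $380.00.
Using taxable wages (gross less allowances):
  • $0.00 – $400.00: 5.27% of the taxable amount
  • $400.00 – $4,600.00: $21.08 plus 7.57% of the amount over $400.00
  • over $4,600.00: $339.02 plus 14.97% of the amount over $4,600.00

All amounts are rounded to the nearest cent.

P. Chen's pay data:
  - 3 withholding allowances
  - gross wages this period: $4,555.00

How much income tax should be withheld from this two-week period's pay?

$249.32

Income Tax: taxable = $4,555.00 − 3×$380.00 = $3,415.00
  $21.08 + 7.57% × ($3,415.00 − $400.00) = $21.08 + 7.57% × $3,015.00 = $249.32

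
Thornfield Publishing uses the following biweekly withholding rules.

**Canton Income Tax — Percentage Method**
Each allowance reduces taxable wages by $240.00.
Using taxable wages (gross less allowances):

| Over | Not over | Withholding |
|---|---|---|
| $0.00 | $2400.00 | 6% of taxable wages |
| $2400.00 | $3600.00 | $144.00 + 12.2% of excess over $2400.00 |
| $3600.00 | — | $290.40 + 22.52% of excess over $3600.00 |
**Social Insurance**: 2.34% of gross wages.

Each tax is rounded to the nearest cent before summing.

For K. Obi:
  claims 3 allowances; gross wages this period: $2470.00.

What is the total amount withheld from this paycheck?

Canton Income Tax: taxable = $2470.00 − 3×$240.00 = $1750.00
  6% × $1750.00 = $105.00
Social Insurance: 2.34% × $2470.00 = $57.80
Total: $105.00 + $57.80 = $162.80

$162.80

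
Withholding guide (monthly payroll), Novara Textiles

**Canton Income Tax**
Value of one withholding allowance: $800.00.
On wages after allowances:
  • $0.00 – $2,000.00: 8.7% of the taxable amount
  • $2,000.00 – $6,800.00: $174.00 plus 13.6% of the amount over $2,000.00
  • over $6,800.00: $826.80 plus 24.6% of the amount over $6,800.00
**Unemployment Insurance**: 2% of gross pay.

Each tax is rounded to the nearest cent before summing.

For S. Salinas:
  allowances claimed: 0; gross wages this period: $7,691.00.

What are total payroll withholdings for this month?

Canton Income Tax: taxable = $7,691.00
  $826.80 + 24.6% × ($7,691.00 − $6,800.00) = $826.80 + 24.6% × $891.00 = $1,045.99
Unemployment Insurance: 2% × $7,691.00 = $153.82
Total: $1,045.99 + $153.82 = $1,199.81

$1,199.81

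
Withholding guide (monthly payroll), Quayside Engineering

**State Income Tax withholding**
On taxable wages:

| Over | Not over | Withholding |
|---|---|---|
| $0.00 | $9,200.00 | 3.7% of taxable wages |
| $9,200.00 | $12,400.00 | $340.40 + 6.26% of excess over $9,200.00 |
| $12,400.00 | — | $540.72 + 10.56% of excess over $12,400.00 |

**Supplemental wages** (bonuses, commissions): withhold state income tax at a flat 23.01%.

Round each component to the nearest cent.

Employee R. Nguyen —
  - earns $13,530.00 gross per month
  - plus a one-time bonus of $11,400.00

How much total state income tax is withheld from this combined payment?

$3,283.19

State Income Tax: taxable = $13,530.00
  $540.72 + 10.56% × ($13,530.00 − $12,400.00) = $540.72 + 10.56% × $1,130.00 = $660.05
Supplemental (23.01% flat on bonus): 23.01% × $11,400.00 = $2,623.14
Total state income tax: $660.05 + $2,623.14 = $3,283.19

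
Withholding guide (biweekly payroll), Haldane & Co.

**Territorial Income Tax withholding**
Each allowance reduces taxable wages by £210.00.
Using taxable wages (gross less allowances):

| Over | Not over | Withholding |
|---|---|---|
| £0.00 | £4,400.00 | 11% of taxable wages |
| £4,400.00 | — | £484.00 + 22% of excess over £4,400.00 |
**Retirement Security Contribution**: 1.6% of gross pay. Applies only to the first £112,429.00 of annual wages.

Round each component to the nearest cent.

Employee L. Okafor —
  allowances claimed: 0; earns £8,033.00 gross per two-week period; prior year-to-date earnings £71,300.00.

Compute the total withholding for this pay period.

£1,411.79

Territorial Income Tax: taxable = £8,033.00
  £484.00 + 22% × (£8,033.00 − £4,400.00) = £484.00 + 22% × £3,633.00 = £1,283.26
Retirement Security Contribution: 1.6% × £8,033.00 = £128.53
Total: £1,283.26 + £128.53 = £1,411.79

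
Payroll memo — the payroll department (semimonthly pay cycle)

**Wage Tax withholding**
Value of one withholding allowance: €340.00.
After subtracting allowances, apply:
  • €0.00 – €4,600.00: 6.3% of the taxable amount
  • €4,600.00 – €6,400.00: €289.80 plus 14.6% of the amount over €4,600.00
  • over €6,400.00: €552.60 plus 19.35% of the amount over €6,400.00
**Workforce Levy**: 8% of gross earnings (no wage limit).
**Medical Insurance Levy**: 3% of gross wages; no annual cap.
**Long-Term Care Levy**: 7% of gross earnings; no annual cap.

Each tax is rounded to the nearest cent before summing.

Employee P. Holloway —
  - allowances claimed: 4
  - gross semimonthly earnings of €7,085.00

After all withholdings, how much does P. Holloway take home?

€5,355.65

Wage Tax: taxable = €7,085.00 − 4×€340.00 = €5,725.00
  €289.80 + 14.6% × (€5,725.00 − €4,600.00) = €289.80 + 14.6% × €1,125.00 = €454.05
Workforce Levy: 8% × €7,085.00 = €566.80
Medical Insurance Levy: 3% × €7,085.00 = €212.55
Long-Term Care Levy: 7% × €7,085.00 = €495.95
Total withheld: €454.05 + €566.80 + €212.55 + €495.95 = €1,729.35
Net pay: €7,085.00 − €1,729.35 = €5,355.65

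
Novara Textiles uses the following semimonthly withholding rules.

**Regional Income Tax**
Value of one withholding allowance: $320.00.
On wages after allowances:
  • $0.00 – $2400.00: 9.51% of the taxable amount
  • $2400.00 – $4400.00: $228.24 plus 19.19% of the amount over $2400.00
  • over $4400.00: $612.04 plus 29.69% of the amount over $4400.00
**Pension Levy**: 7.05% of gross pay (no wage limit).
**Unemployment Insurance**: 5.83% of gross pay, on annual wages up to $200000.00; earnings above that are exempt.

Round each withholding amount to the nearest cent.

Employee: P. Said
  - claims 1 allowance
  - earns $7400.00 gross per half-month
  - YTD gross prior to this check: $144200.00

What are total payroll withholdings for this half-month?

$2360.85

Regional Income Tax: taxable = $7400.00 − 1×$320.00 = $7080.00
  $612.04 + 29.69% × ($7080.00 − $4400.00) = $612.04 + 29.69% × $2680.00 = $1407.73
Pension Levy: 7.05% × $7400.00 = $521.70
Unemployment Insurance: 5.83% × $7400.00 = $431.42
Total: $1407.73 + $521.70 + $431.42 = $2360.85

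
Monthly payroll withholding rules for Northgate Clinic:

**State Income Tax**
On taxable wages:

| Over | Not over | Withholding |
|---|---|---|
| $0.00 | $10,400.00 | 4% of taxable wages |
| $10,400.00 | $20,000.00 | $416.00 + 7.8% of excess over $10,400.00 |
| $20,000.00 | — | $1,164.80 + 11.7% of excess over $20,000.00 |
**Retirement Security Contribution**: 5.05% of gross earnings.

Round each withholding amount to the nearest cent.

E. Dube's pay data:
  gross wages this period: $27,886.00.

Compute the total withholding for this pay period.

State Income Tax: taxable = $27,886.00
  $1,164.80 + 11.7% × ($27,886.00 − $20,000.00) = $1,164.80 + 11.7% × $7,886.00 = $2,087.46
Retirement Security Contribution: 5.05% × $27,886.00 = $1,408.24
Total: $2,087.46 + $1,408.24 = $3,495.70

$3,495.70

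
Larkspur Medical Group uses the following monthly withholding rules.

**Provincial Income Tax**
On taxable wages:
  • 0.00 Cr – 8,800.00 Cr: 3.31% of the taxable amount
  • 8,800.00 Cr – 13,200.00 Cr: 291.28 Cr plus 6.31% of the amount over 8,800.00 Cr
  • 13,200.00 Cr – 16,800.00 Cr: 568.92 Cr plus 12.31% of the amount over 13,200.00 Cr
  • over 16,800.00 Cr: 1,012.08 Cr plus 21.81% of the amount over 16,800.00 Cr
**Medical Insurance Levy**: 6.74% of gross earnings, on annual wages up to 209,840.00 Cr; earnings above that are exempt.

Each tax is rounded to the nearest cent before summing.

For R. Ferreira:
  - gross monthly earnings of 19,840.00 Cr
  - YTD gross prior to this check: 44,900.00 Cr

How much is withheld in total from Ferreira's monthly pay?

3,012.32 Cr

Provincial Income Tax: taxable = 19,840.00 Cr
  1,012.08 Cr + 21.81% × (19,840.00 Cr − 16,800.00 Cr) = 1,012.08 Cr + 21.81% × 3,040.00 Cr = 1,675.10 Cr
Medical Insurance Levy: 6.74% × 19,840.00 Cr = 1,337.22 Cr
Total: 1,675.10 Cr + 1,337.22 Cr = 3,012.32 Cr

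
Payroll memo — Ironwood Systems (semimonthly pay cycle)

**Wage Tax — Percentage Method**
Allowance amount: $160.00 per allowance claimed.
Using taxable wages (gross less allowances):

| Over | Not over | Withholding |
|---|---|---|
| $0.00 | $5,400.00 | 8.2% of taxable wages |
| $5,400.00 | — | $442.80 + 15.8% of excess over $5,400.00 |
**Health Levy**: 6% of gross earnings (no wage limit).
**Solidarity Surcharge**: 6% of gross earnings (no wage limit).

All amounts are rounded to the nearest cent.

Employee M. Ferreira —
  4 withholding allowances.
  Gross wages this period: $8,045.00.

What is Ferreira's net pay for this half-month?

Wage Tax: taxable = $8,045.00 − 4×$160.00 = $7,405.00
  $442.80 + 15.8% × ($7,405.00 − $5,400.00) = $442.80 + 15.8% × $2,005.00 = $759.59
Health Levy: 6% × $8,045.00 = $482.70
Solidarity Surcharge: 6% × $8,045.00 = $482.70
Total withheld: $759.59 + $482.70 + $482.70 = $1,724.99
Net pay: $8,045.00 − $1,724.99 = $6,320.01

$6,320.01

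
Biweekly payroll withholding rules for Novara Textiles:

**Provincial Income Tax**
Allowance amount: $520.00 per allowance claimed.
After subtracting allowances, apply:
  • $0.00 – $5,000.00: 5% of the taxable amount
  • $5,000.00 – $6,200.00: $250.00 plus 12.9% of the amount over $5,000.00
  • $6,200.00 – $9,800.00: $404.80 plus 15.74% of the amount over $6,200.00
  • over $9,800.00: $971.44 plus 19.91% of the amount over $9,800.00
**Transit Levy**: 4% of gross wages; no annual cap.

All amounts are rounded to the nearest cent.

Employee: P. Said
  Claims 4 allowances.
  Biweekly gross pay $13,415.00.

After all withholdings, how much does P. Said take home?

Provincial Income Tax: taxable = $13,415.00 − 4×$520.00 = $11,335.00
  $971.44 + 19.91% × ($11,335.00 − $9,800.00) = $971.44 + 19.91% × $1,535.00 = $1,277.06
Transit Levy: 4% × $13,415.00 = $536.60
Total withheld: $1,277.06 + $536.60 = $1,813.66
Net pay: $13,415.00 − $1,813.66 = $11,601.34

$11,601.34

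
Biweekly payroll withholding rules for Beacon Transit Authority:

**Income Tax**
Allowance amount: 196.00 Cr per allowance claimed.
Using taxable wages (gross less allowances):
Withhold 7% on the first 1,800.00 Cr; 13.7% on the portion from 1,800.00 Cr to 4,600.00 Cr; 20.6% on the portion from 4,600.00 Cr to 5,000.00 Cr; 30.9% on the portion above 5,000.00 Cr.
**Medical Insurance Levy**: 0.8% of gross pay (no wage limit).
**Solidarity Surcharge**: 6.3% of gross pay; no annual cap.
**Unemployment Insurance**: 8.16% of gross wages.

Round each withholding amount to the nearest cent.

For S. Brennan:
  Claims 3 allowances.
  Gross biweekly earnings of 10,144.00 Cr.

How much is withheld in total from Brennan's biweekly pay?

Income Tax: taxable = 10,144.00 Cr − 3×196.00 Cr = 9,556.00 Cr
  592.00 Cr + 30.9% × (9,556.00 Cr − 5,000.00 Cr) = 592.00 Cr + 30.9% × 4,556.00 Cr = 1,999.80 Cr
Medical Insurance Levy: 0.8% × 10,144.00 Cr = 81.15 Cr
Solidarity Surcharge: 6.3% × 10,144.00 Cr = 639.07 Cr
Unemployment Insurance: 8.16% × 10,144.00 Cr = 827.75 Cr
Total: 1,999.80 Cr + 81.15 Cr + 639.07 Cr + 827.75 Cr = 3,547.77 Cr

3,547.77 Cr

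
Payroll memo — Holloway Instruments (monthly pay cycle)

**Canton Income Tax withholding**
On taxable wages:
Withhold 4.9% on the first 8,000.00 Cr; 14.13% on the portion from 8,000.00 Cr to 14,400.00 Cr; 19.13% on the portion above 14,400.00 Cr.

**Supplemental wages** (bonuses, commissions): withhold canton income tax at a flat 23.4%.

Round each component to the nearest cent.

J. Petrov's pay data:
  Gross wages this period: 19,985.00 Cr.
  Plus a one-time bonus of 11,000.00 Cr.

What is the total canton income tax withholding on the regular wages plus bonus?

Canton Income Tax: taxable = 19,985.00 Cr
  1,296.32 Cr + 19.13% × (19,985.00 Cr − 14,400.00 Cr) = 1,296.32 Cr + 19.13% × 5,585.00 Cr = 2,364.73 Cr
Supplemental (23.4% flat on bonus): 23.4% × 11,000.00 Cr = 2,574.00 Cr
Total canton income tax: 2,364.73 Cr + 2,574.00 Cr = 4,938.73 Cr

4,938.73 Cr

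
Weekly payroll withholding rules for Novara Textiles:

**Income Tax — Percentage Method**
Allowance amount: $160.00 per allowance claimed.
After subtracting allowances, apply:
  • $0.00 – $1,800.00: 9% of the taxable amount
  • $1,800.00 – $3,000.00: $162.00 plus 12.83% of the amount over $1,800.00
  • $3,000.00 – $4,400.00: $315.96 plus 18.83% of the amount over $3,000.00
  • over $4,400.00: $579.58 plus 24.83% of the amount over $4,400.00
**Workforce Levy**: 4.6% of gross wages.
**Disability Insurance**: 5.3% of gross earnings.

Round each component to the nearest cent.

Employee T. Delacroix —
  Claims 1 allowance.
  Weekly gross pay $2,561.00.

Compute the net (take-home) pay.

Income Tax: taxable = $2,561.00 − 1×$160.00 = $2,401.00
  $162.00 + 12.83% × ($2,401.00 − $1,800.00) = $162.00 + 12.83% × $601.00 = $239.11
Workforce Levy: 4.6% × $2,561.00 = $117.81
Disability Insurance: 5.3% × $2,561.00 = $135.73
Total withheld: $239.11 + $117.81 + $135.73 = $492.65
Net pay: $2,561.00 − $492.65 = $2,068.35

$2,068.35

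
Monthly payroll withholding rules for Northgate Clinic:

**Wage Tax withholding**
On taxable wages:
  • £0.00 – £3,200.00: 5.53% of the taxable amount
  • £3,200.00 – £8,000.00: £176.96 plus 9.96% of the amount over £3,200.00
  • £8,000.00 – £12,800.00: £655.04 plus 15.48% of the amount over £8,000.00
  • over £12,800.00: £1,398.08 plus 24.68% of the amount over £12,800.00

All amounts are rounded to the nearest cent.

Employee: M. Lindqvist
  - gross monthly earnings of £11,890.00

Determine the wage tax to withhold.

£1,257.21

Wage Tax: taxable = £11,890.00
  £655.04 + 15.48% × (£11,890.00 − £8,000.00) = £655.04 + 15.48% × £3,890.00 = £1,257.21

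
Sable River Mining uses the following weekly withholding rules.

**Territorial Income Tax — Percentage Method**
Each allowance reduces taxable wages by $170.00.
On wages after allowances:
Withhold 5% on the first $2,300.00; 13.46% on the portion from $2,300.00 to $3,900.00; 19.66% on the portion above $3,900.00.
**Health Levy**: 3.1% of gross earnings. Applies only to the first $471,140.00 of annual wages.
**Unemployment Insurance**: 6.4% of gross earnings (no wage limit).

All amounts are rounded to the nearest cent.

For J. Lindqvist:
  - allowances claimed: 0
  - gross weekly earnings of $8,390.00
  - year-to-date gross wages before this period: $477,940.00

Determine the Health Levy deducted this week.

$0.00

Health Levy: YTD $477,940.00 ≥ cap $471,140.00 → $0.00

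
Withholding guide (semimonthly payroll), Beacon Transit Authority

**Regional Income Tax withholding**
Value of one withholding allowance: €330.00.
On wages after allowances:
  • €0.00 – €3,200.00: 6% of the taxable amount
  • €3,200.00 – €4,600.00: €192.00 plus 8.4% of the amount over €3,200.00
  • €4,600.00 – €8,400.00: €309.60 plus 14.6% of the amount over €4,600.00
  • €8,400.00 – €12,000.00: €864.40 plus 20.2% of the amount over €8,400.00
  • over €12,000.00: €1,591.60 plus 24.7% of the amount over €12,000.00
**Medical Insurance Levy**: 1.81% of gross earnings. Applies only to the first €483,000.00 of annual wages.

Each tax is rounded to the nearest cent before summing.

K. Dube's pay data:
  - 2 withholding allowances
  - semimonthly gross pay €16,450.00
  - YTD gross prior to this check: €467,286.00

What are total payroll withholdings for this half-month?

€2,812.15

Regional Income Tax: taxable = €16,450.00 − 2×€330.00 = €15,790.00
  €1,591.60 + 24.7% × (€15,790.00 − €12,000.00) = €1,591.60 + 24.7% × €3,790.00 = €2,527.73
Medical Insurance Levy: cap €483,000.00 − YTD €467,286.00 = €15,714.00 subject; 1.81% × €15,714.00 = €284.42
Total: €2,527.73 + €284.42 = €2,812.15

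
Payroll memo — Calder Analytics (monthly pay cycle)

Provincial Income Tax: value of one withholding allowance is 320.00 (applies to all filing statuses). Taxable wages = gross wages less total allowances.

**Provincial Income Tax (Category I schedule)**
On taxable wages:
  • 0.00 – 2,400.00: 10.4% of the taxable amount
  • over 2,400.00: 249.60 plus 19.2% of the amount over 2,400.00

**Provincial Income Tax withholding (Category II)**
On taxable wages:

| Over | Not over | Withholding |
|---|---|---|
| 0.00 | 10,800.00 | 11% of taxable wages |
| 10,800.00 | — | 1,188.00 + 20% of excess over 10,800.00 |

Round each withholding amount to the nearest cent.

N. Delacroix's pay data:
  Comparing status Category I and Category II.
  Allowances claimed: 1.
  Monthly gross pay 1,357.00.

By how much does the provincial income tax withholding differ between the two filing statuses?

Provincial Income Tax (Category I): taxable = 1,357.00 − 1×320.00 = 1,037.00
  10.4% × 1,037.00 = 107.85
Provincial Income Tax (Category II): taxable = 1,357.00 − 1×320.00 = 1,037.00
  11% × 1,037.00 = 114.07
Difference: |107.85 − 114.07| = 6.22 (higher under Category II)

6.22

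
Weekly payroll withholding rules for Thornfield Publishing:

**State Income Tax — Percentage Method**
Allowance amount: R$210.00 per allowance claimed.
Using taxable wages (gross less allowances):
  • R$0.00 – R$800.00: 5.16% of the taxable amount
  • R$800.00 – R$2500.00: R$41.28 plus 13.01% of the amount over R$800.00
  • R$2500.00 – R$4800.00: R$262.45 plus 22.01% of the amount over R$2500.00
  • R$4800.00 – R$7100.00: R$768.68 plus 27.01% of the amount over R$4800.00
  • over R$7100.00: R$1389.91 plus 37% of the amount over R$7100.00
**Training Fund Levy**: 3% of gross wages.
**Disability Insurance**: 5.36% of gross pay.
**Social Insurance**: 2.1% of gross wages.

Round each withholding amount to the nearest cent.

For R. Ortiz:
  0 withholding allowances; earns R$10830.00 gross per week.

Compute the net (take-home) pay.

State Income Tax: taxable = R$10830.00
  R$1389.91 + 37% × (R$10830.00 − R$7100.00) = R$1389.91 + 37% × R$3730.00 = R$2770.01
Training Fund Levy: 3% × R$10830.00 = R$324.90
Disability Insurance: 5.36% × R$10830.00 = R$580.49
Social Insurance: 2.1% × R$10830.00 = R$227.43
Total withheld: R$2770.01 + R$324.90 + R$580.49 + R$227.43 = R$3902.83
Net pay: R$10830.00 − R$3902.83 = R$6927.17

R$6927.17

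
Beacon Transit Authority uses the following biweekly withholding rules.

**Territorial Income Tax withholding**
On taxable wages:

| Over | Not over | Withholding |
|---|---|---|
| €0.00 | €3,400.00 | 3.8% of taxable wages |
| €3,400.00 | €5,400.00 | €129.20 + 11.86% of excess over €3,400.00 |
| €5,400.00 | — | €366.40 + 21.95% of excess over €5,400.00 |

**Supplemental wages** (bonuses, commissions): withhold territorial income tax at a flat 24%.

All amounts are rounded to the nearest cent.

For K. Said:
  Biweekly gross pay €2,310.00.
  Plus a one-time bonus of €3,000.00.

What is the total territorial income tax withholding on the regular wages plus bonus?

€807.78

Territorial Income Tax: taxable = €2,310.00
  3.8% × €2,310.00 = €87.78
Supplemental (24% flat on bonus): 24% × €3,000.00 = €720.00
Total territorial income tax: €87.78 + €720.00 = €807.78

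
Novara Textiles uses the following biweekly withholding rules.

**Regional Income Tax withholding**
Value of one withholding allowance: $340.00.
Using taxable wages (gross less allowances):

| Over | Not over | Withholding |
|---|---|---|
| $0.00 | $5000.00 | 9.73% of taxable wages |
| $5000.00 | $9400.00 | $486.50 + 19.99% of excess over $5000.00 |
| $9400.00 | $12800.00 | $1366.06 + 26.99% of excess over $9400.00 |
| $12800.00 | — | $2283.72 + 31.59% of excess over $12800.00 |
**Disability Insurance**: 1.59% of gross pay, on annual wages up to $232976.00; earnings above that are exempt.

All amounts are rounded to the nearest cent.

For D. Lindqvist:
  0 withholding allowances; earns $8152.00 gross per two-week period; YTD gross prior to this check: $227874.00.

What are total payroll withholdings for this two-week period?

Regional Income Tax: taxable = $8152.00
  $486.50 + 19.99% × ($8152.00 − $5000.00) = $486.50 + 19.99% × $3152.00 = $1116.58
Disability Insurance: cap $232976.00 − YTD $227874.00 = $5102.00 subject; 1.59% × $5102.00 = $81.12
Total: $1116.58 + $81.12 = $1197.70

$1197.70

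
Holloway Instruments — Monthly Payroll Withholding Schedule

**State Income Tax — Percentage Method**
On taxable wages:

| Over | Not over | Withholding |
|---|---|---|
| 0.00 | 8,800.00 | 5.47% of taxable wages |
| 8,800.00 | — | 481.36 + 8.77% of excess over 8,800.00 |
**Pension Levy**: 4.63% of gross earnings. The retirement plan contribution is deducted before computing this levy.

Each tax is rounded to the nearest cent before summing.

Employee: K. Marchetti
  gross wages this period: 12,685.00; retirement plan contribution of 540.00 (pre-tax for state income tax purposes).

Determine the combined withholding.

State Income Tax: taxable = 12,685.00 − 540.00 = 12,145.00
  481.36 + 8.77% × (12,145.00 − 8,800.00) = 481.36 + 8.77% × 3,345.00 = 774.72
Pension Levy: 4.63% × 12,145.00 = 562.31
Total: 774.72 + 562.31 = 1,337.03

1,337.03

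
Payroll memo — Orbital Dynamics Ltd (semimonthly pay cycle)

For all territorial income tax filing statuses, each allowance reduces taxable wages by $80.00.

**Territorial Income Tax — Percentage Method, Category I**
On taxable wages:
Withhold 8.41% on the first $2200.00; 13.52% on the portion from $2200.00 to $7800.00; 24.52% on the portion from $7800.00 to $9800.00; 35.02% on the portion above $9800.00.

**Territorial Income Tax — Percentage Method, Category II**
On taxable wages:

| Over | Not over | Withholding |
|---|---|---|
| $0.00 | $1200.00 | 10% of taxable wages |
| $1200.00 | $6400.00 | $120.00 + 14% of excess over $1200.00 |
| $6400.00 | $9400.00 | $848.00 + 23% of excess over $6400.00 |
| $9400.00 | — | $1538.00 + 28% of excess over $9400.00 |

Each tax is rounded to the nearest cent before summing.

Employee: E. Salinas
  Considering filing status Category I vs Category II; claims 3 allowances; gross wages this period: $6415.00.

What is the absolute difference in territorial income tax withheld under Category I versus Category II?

Territorial Income Tax (Category I): taxable = $6415.00 − 3×$80.00 = $6175.00
  $185.02 + 13.52% × ($6175.00 − $2200.00) = $185.02 + 13.52% × $3975.00 = $722.44
Territorial Income Tax (Category II): taxable = $6415.00 − 3×$80.00 = $6175.00
  $120.00 + 14% × ($6175.00 − $1200.00) = $120.00 + 14% × $4975.00 = $816.50
Difference: |$722.44 − $816.50| = $94.06 (higher under Category II)

$94.06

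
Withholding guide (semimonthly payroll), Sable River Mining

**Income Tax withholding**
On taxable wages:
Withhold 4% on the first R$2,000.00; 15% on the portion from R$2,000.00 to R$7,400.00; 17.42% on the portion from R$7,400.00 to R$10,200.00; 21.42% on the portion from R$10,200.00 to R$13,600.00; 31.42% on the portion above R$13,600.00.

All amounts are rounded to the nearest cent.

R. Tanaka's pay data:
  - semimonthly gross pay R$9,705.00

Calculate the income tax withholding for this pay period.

Income Tax: taxable = R$9,705.00
  R$890.00 + 17.42% × (R$9,705.00 − R$7,400.00) = R$890.00 + 17.42% × R$2,305.00 = R$1,291.53

R$1,291.53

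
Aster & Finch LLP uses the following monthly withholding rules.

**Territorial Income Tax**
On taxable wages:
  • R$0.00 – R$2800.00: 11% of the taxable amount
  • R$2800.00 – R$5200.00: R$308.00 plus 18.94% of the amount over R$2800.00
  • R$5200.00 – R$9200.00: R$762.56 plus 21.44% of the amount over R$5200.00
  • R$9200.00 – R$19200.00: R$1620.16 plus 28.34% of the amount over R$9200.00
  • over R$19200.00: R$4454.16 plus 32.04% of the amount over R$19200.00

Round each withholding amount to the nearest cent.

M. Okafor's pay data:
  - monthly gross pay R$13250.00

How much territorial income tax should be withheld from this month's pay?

R$2767.93

Territorial Income Tax: taxable = R$13250.00
  R$1620.16 + 28.34% × (R$13250.00 − R$9200.00) = R$1620.16 + 28.34% × R$4050.00 = R$2767.93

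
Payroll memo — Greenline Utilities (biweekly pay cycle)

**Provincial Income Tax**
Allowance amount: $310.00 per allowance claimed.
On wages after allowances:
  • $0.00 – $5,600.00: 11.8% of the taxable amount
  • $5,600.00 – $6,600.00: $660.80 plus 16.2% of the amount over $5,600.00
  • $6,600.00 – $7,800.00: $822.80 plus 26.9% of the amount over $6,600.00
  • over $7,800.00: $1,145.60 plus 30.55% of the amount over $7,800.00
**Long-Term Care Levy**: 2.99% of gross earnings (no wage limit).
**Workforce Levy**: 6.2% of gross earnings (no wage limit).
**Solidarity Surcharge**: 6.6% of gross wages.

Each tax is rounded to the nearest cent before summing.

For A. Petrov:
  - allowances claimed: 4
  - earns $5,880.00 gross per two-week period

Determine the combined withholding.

Provincial Income Tax: taxable = $5,880.00 − 4×$310.00 = $4,640.00
  11.8% × $4,640.00 = $547.52
Long-Term Care Levy: 2.99% × $5,880.00 = $175.81
Workforce Levy: 6.2% × $5,880.00 = $364.56
Solidarity Surcharge: 6.6% × $5,880.00 = $388.08
Total: $547.52 + $175.81 + $364.56 + $388.08 = $1,475.97

$1,475.97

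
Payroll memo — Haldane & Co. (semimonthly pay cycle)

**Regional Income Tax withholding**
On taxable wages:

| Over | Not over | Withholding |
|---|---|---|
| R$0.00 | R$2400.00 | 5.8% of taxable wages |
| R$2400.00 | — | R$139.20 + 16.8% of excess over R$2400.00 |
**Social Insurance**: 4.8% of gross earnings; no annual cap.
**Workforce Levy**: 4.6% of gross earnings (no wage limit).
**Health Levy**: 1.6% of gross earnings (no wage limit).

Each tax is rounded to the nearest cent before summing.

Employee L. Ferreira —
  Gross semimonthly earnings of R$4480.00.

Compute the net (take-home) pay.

R$3498.56

Regional Income Tax: taxable = R$4480.00
  R$139.20 + 16.8% × (R$4480.00 − R$2400.00) = R$139.20 + 16.8% × R$2080.00 = R$488.64
Social Insurance: 4.8% × R$4480.00 = R$215.04
Workforce Levy: 4.6% × R$4480.00 = R$206.08
Health Levy: 1.6% × R$4480.00 = R$71.68
Total withheld: R$488.64 + R$215.04 + R$206.08 + R$71.68 = R$981.44
Net pay: R$4480.00 − R$981.44 = R$3498.56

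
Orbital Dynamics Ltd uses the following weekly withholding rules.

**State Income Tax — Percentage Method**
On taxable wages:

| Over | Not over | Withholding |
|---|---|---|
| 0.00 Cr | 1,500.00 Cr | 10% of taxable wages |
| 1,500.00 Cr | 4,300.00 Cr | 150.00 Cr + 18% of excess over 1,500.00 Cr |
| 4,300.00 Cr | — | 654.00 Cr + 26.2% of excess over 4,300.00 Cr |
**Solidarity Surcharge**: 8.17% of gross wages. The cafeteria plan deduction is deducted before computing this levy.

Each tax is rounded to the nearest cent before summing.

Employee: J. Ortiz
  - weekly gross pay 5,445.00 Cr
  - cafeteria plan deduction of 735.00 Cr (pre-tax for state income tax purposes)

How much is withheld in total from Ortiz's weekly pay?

1,146.23 Cr

State Income Tax: taxable = 5,445.00 Cr − 735.00 Cr = 4,710.00 Cr
  654.00 Cr + 26.2% × (4,710.00 Cr − 4,300.00 Cr) = 654.00 Cr + 26.2% × 410.00 Cr = 761.42 Cr
Solidarity Surcharge: 8.17% × 4,710.00 Cr = 384.81 Cr
Total: 761.42 Cr + 384.81 Cr = 1,146.23 Cr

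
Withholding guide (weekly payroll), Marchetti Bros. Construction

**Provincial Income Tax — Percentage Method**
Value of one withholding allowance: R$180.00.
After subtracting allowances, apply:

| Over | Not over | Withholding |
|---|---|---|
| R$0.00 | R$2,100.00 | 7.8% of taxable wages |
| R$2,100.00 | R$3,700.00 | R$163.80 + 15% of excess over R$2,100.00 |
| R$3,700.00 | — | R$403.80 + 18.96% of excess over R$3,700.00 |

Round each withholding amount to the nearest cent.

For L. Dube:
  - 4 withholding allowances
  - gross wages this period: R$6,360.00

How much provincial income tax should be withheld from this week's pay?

Provincial Income Tax: taxable = R$6,360.00 − 4×R$180.00 = R$5,640.00
  R$403.80 + 18.96% × (R$5,640.00 − R$3,700.00) = R$403.80 + 18.96% × R$1,940.00 = R$771.62

R$771.62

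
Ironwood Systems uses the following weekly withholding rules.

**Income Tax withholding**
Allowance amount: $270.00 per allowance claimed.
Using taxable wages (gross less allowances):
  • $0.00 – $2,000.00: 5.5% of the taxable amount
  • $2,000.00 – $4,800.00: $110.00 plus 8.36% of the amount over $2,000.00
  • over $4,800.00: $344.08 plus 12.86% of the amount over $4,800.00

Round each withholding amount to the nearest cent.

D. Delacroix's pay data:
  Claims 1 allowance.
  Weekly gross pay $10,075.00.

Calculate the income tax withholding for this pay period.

$987.72

Income Tax: taxable = $10,075.00 − 1×$270.00 = $9,805.00
  $344.08 + 12.86% × ($9,805.00 − $4,800.00) = $344.08 + 12.86% × $5,005.00 = $987.72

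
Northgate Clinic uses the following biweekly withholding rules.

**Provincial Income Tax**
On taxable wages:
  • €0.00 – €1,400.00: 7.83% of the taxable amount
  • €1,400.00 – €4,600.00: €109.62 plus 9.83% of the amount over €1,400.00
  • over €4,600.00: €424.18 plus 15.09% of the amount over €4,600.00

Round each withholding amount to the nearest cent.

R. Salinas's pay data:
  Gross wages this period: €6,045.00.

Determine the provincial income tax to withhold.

€642.23

Provincial Income Tax: taxable = €6,045.00
  €424.18 + 15.09% × (€6,045.00 − €4,600.00) = €424.18 + 15.09% × €1,445.00 = €642.23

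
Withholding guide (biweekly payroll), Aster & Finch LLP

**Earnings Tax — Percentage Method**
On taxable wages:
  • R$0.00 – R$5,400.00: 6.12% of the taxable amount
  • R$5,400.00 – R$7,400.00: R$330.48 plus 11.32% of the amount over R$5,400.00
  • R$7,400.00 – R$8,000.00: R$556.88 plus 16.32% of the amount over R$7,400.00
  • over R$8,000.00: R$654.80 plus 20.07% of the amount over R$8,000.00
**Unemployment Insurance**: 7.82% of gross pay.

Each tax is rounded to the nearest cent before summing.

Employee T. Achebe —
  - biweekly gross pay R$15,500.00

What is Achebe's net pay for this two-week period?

R$12,127.85

Earnings Tax: taxable = R$15,500.00
  R$654.80 + 20.07% × (R$15,500.00 − R$8,000.00) = R$654.80 + 20.07% × R$7,500.00 = R$2,160.05
Unemployment Insurance: 7.82% × R$15,500.00 = R$1,212.10
Total withheld: R$2,160.05 + R$1,212.10 = R$3,372.15
Net pay: R$15,500.00 − R$3,372.15 = R$12,127.85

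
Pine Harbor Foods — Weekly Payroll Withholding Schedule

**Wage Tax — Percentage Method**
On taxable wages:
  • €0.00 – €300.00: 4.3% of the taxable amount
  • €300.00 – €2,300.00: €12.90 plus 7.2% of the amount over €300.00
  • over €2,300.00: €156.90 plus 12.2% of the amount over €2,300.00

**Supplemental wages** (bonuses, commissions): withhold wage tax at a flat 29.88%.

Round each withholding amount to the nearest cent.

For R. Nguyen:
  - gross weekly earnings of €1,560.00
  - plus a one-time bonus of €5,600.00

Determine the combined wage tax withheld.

Wage Tax: taxable = €1,560.00
  €12.90 + 7.2% × (€1,560.00 − €300.00) = €12.90 + 7.2% × €1,260.00 = €103.62
Supplemental (29.88% flat on bonus): 29.88% × €5,600.00 = €1,673.28
Total wage tax: €103.62 + €1,673.28 = €1,776.90

€1,776.90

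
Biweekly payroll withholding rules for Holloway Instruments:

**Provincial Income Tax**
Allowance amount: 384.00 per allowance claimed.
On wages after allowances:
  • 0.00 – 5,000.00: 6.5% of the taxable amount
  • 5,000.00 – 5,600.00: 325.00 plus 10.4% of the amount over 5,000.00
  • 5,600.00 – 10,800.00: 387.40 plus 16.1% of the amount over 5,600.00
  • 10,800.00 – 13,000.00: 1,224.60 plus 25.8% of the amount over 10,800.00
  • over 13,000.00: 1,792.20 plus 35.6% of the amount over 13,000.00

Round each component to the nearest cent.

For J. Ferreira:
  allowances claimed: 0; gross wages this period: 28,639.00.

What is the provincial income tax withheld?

Provincial Income Tax: taxable = 28,639.00
  1,792.20 + 35.6% × (28,639.00 − 13,000.00) = 1,792.20 + 35.6% × 15,639.00 = 7,359.68

7,359.68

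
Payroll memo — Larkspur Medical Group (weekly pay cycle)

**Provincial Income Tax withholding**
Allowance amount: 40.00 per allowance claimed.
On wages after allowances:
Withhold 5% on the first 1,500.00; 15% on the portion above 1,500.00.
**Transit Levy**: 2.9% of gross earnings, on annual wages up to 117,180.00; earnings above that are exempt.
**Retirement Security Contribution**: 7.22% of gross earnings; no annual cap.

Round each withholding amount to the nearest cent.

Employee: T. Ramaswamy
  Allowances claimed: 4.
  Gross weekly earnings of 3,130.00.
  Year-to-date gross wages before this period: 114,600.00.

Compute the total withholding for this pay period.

Provincial Income Tax: taxable = 3,130.00 − 4×40.00 = 2,970.00
  75.00 + 15% × (2,970.00 − 1,500.00) = 75.00 + 15% × 1,470.00 = 295.50
Transit Levy: cap 117,180.00 − YTD 114,600.00 = 2,580.00 subject; 2.9% × 2,580.00 = 74.82
Retirement Security Contribution: 7.22% × 3,130.00 = 225.99
Total: 295.50 + 74.82 + 225.99 = 596.31

596.31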